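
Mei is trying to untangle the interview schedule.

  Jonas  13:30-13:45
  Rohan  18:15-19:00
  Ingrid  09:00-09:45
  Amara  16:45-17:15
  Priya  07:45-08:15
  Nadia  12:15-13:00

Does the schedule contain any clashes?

Sorted by start: Priya, Ingrid, Nadia, Jonas, Amara, Rohan.
Ingrid starts after Priya ends; Priya is clear from here.
Nadia starts after Ingrid ends; Ingrid is clear from here.
Jonas starts after Nadia ends; Nadia is clear from here.
Amara starts after Jonas ends; Jonas is clear from here.
Rohan starts after Amara ends.
Every pair is clear; the schedule has no overlaps.

No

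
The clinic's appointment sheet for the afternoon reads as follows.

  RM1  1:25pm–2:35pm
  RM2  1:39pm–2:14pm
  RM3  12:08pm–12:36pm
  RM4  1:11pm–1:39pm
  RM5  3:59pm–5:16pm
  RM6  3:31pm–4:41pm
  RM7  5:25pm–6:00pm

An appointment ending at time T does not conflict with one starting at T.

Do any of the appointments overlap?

Check each pair: they overlap iff neither finishes before the other starts.
Sorted by start: RM3, RM4, RM1, RM2, RM6, RM5, RM7.
RM4 starts after RM3 ends — done with RM3.
RM1 starts before RM4 ends → RM4 and RM1 overlap.
That's a conflict, so the schedule is not conflict-free.

Yes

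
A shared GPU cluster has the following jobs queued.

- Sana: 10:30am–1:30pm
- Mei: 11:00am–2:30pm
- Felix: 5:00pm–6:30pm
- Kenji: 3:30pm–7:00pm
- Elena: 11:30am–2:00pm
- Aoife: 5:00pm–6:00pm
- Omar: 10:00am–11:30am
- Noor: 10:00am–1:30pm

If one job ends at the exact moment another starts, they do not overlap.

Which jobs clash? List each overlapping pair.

Aoife & Felix, Aoife & Kenji, Elena & Mei, Elena & Noor, Elena & Sana, Felix & Kenji, Mei & Noor, Mei & Omar, Mei & Sana, Noor & Omar, Noor & Sana, Omar & Sana

Sorted by start: Noor, Omar, Sana, Mei, Elena, Kenji, Felix, Aoife.
Omar starts before Noor ends → Noor and Omar overlap.
Sana starts before Noor ends → Noor and Sana overlap.
Mei starts before Noor ends → Noor and Mei overlap.
Elena starts before Noor ends → Noor and Elena overlap.
Kenji starts after Noor ends — done with Noor.
Sana starts before Omar ends → Omar and Sana overlap.
Mei starts before Omar ends → Omar and Mei overlap.
Elena starts exactly when Omar ends (back-to-back, no overlap) — done with Omar.
Mei starts before Sana ends → Sana and Mei overlap.
Elena starts before Sana ends → Sana and Elena overlap.
Kenji starts after Sana ends — done with Sana.
Elena starts before Mei ends → Mei and Elena overlap.
Kenji starts after Mei ends — done with Mei.
Kenji starts after Elena ends — done with Elena.
Felix starts before Kenji ends → Kenji and Felix overlap.
Aoife starts before Kenji ends → Kenji and Aoife overlap.
Aoife starts before Felix ends → Felix and Aoife overlap.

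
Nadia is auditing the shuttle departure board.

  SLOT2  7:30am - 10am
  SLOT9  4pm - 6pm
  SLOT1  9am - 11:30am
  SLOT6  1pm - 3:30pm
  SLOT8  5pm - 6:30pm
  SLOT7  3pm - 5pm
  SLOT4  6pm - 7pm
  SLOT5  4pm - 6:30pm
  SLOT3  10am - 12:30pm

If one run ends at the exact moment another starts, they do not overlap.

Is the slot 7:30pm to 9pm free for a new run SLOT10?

SLOT2: ends 10am at or before SLOT10 starts 7:30pm → clear.
SLOT1: ends 11:30am at or before SLOT10 starts 7:30pm → clear.
SLOT3: ends 12:30pm at or before SLOT10 starts 7:30pm → clear.
SLOT6: ends 3:30pm at or before SLOT10 starts 7:30pm → clear.
SLOT7: ends 5pm at or before SLOT10 starts 7:30pm → clear.
SLOT5: ends 6:30pm at or before SLOT10 starts 7:30pm → clear.
SLOT9: ends 6pm at or before SLOT10 starts 7:30pm → clear.
SLOT8: ends 6:30pm at or before SLOT10 starts 7:30pm → clear.
SLOT4: ends 7pm at or before SLOT10 starts 7:30pm → clear.

Yes — the slot is free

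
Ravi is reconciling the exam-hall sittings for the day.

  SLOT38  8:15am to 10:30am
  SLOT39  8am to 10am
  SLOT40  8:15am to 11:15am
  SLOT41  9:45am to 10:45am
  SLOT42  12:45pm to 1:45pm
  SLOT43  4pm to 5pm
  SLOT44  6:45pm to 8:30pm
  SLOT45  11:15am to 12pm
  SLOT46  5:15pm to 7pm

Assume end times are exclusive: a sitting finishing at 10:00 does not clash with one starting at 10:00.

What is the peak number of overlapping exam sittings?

4

Sort all start/end points and keep a running count:
8am start SLOT39 → 1
8:15am start SLOT38 → 2
8:15am start SLOT40 → 3
9:45am start SLOT41 → 4
10am end SLOT39 → 3
10:30am end SLOT38 → 2
10:45am end SLOT41 → 1
11:15am end SLOT40 → 0
11:15am start SLOT45 → 1
12pm end SLOT45 → 0
12:45pm start SLOT42 → 1
1:45pm end SLOT42 → 0
4pm start SLOT43 → 1
5pm end SLOT43 → 0
5:15pm start SLOT46 → 1
6:45pm start SLOT44 → 2
7pm end SLOT46 → 1
8:30pm end SLOT44 → 0
Peak is 4, at 9:45am (SLOT38, SLOT39, SLOT40, SLOT41).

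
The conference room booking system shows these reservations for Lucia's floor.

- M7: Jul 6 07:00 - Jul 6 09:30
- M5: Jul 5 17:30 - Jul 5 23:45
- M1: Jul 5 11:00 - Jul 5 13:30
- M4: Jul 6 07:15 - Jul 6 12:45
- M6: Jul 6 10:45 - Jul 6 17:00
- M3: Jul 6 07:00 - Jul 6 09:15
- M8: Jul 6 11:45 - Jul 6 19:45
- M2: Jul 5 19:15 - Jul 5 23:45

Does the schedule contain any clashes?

Sorted by start: M1, M5, M2, M3, M7, M4, M6, M8.
M5 starts after M1 ends, so M1 has no further overlaps.
M2 starts before M5 ends → M5 and M2 overlap.
That's a conflict, so the schedule is not conflict-free.

Yes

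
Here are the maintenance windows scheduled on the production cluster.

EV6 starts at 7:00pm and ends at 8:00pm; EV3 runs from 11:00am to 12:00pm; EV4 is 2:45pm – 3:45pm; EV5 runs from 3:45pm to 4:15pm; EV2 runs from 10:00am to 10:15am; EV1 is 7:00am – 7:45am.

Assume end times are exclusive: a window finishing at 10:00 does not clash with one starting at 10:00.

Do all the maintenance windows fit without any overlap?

Yes

Check each pair: they overlap iff neither finishes before the other starts.
Sorted by start: EV1, EV2, EV3, EV4, EV5, EV6.
EV2 starts after EV1 ends, so nothing later overlaps EV1 either.
EV3 starts after EV2 ends, so nothing later overlaps EV2 either.
EV4 starts after EV3 ends, so nothing later overlaps EV3 either.
EV5 starts exactly when EV4 ends (back-to-back, no overlap), so nothing later overlaps EV4 either.
EV6 starts after EV5 ends.
Every pair is clear; the schedule has no overlaps.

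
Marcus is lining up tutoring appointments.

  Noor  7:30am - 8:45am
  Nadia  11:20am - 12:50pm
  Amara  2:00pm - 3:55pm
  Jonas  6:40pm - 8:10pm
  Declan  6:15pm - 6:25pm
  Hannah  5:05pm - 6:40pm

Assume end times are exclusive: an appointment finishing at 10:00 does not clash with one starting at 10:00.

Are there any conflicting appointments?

Yes

Sorted by start: Noor, Nadia, Amara, Hannah, Declan, Jonas.
Nadia starts after Noor ends, so Noor has no further overlaps.
Amara starts after Nadia ends, so Nadia has no further overlaps.
Hannah starts after Amara ends, so Amara has no further overlaps.
Declan starts before Hannah ends → Hannah and Declan overlap.
That's a conflict, so the schedule is not conflict-free.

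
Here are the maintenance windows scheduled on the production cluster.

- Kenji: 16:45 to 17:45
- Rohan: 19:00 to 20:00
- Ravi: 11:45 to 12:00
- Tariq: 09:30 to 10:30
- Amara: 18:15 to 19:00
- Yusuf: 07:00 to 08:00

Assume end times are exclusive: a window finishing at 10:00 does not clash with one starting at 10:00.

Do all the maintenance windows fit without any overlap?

Two intervals overlap when each starts before the other ends.
Sorted by start: Yusuf, Tariq, Ravi, Kenji, Amara, Rohan.
Tariq starts after Yusuf ends, so nothing later overlaps Yusuf either.
Ravi starts after Tariq ends, so nothing later overlaps Tariq either.
Kenji starts after Ravi ends, so nothing later overlaps Ravi either.
Amara starts after Kenji ends, so nothing later overlaps Kenji either.
Rohan starts exactly when Amara ends (back-to-back, no overlap).
Every pair is clear; the schedule has no overlaps.

Yes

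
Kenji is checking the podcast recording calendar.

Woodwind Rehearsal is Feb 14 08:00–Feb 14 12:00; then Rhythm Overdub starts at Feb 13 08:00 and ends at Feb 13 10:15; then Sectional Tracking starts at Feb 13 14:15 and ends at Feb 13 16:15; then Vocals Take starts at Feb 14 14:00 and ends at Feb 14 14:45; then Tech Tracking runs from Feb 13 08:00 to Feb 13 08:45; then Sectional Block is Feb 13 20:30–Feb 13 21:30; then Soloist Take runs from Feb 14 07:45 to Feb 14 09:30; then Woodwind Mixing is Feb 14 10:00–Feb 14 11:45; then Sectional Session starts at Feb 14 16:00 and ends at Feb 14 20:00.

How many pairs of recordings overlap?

3

Two intervals overlap when each starts before the other ends.
Sorted by start: Rhythm Overdub, Tech Tracking, Sectional Tracking, Sectional Block, Soloist Take, Woodwind Rehearsal, Woodwind Mixing, Vocals Take, Sectional Session.
Tech Tracking starts before Rhythm Overdub ends → Rhythm Overdub and Tech Tracking overlap.
Sectional Tracking starts after Rhythm Overdub ends; Rhythm Overdub is clear from here.
Sectional Tracking starts after Tech Tracking ends; Tech Tracking is clear from here.
Sectional Block starts after Sectional Tracking ends; Sectional Tracking is clear from here.
Soloist Take starts after Sectional Block ends; Sectional Block is clear from here.
Woodwind Rehearsal starts before Soloist Take ends → Soloist Take and Woodwind Rehearsal overlap.
Woodwind Mixing starts after Soloist Take ends; Soloist Take is clear from here.
Woodwind Mixing starts before Woodwind Rehearsal ends → Woodwind Rehearsal and Woodwind Mixing overlap.
Vocals Take starts after Woodwind Rehearsal ends; Woodwind Rehearsal is clear from here.
Vocals Take starts after Woodwind Mixing ends; Woodwind Mixing is clear from here.
Sectional Session starts after Vocals Take ends.
Overlapping pairs: Rhythm Overdub & Tech Tracking, Soloist Take & Woodwind Rehearsal, Woodwind Mixing & Woodwind Rehearsal — 3 in total.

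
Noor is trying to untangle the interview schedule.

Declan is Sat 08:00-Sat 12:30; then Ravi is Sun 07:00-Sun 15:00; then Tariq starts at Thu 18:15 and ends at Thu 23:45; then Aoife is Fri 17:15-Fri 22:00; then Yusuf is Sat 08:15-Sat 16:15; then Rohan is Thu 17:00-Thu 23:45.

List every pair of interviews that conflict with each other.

Two intervals overlap when each starts before the other ends.
Sorted by start: Rohan, Tariq, Aoife, Declan, Yusuf, Ravi.
Tariq starts before Rohan ends → Rohan and Tariq overlap.
Aoife starts after Rohan ends; Rohan is clear from here.
Aoife starts after Tariq ends; Tariq is clear from here.
Declan starts after Aoife ends; Aoife is clear from here.
Yusuf starts before Declan ends → Declan and Yusuf overlap.
Ravi starts after Declan ends.
Ravi starts after Yusuf ends.

Declan & Yusuf, Rohan & Tariq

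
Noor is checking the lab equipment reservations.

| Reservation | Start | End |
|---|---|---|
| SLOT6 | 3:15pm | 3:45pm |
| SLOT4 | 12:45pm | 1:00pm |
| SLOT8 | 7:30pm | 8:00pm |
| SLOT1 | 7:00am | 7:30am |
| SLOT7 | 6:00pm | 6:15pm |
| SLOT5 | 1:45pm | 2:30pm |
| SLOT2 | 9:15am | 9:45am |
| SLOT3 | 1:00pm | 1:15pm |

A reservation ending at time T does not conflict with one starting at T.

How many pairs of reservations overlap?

0

Check each pair: they overlap iff neither finishes before the other starts.
Sorted by start: SLOT1, SLOT2, SLOT4, SLOT3, SLOT5, SLOT6, SLOT7, SLOT8.
SLOT2 starts after SLOT1 ends — done with SLOT1.
SLOT4 starts after SLOT2 ends — done with SLOT2.
SLOT3 starts exactly when SLOT4 ends (back-to-back, no overlap) — done with SLOT4.
SLOT5 starts after SLOT3 ends — done with SLOT3.
SLOT6 starts after SLOT5 ends — done with SLOT5.
SLOT7 starts after SLOT6 ends — done with SLOT6.
SLOT8 starts after SLOT7 ends.
No pair overlaps.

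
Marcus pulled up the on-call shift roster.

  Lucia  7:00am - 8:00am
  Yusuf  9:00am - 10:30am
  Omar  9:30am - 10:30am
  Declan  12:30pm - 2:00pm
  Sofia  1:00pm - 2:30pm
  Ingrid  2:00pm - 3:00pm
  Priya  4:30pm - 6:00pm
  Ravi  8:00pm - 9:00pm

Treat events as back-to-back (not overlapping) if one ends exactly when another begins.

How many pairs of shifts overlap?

3

Check each pair: they overlap iff neither finishes before the other starts.
Sorted by start: Lucia, Yusuf, Omar, Declan, Sofia, Ingrid, Priya, Ravi.
Yusuf starts after Lucia ends, so nothing later overlaps Lucia either.
Omar starts before Yusuf ends → Yusuf and Omar overlap.
Declan starts after Yusuf ends, so nothing later overlaps Yusuf either.
Declan starts after Omar ends, so nothing later overlaps Omar either.
Sofia starts before Declan ends → Declan and Sofia overlap.
Ingrid starts exactly when Declan ends (back-to-back, no overlap), so nothing later overlaps Declan either.
Ingrid starts before Sofia ends → Sofia and Ingrid overlap.
Priya starts after Sofia ends, so nothing later overlaps Sofia either.
Priya starts after Ingrid ends, so nothing later overlaps Ingrid either.
Ravi starts after Priya ends.
Overlapping pairs: Declan & Sofia, Ingrid & Sofia, Omar & Yusuf — 3 in total.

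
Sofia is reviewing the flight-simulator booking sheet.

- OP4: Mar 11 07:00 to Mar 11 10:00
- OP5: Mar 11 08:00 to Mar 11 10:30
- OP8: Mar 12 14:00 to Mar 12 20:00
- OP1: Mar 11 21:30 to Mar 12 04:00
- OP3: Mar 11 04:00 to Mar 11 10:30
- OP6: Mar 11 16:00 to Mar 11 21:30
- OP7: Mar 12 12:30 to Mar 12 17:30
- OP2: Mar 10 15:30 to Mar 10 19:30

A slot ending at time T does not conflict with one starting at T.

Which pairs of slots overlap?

OP3 & OP4, OP3 & OP5, OP4 & OP5, OP7 & OP8

Two intervals overlap when each starts before the other ends.
Sorted by start: OP2, OP3, OP4, OP5, OP6, OP1, OP7, OP8.
OP3 starts after OP2 ends — done with OP2.
OP4 starts before OP3 ends → OP3 and OP4 overlap.
OP5 starts before OP3 ends → OP3 and OP5 overlap.
OP6 starts after OP3 ends — done with OP3.
OP5 starts before OP4 ends → OP4 and OP5 overlap.
OP6 starts after OP4 ends — done with OP4.
OP6 starts after OP5 ends — done with OP5.
OP1 starts exactly when OP6 ends (back-to-back, no overlap) — done with OP6.
OP7 starts after OP1 ends — done with OP1.
OP8 starts before OP7 ends → OP7 and OP8 overlap.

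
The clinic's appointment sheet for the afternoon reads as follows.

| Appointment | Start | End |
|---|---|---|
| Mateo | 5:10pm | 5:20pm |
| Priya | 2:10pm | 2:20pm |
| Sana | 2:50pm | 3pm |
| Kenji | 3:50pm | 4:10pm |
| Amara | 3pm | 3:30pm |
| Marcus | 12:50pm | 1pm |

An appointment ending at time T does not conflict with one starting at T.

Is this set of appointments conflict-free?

Yes

Two intervals overlap when each starts before the other ends.
Sorted by start: Marcus, Priya, Sana, Amara, Kenji, Mateo.
Priya starts after Marcus ends; Marcus is clear from here.
Sana starts after Priya ends; Priya is clear from here.
Amara starts exactly when Sana ends (back-to-back, no overlap); Sana is clear from here.
Kenji starts after Amara ends; Amara is clear from here.
Mateo starts after Kenji ends.
Every pair is clear; the schedule has no overlaps.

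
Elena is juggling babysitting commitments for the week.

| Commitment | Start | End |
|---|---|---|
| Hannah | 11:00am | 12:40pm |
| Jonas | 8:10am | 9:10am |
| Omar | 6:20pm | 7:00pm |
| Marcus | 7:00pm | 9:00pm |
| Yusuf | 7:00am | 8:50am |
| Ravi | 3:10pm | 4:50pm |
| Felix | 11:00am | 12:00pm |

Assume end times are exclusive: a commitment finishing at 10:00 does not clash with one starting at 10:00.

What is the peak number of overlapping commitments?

2

Sweep the timeline, counting +1 at each start and −1 at each end (ends before starts at a tie):
7:00am start Yusuf → 1
8:10am start Jonas → 2
8:50am end Yusuf → 1
9:10am end Jonas → 0
11:00am start Felix → 1
11:00am start Hannah → 2
12:00pm end Felix → 1
12:40pm end Hannah → 0
3:10pm start Ravi → 1
4:50pm end Ravi → 0
6:20pm start Omar → 1
7:00pm end Omar → 0
7:00pm start Marcus → 1
9:00pm end Marcus → 0
Peak is 2, at 8:10am (Jonas, Yusuf).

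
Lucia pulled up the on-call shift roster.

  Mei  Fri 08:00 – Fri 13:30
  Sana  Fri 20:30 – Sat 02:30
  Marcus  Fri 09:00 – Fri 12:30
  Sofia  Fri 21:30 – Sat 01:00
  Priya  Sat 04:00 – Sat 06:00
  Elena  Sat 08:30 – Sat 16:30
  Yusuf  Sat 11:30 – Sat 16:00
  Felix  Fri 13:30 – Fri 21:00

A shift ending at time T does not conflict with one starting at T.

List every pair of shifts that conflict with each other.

Elena & Yusuf, Felix & Sana, Marcus & Mei, Sana & Sofia

Sorted by start: Mei, Marcus, Felix, Sana, Sofia, Priya, Elena, Yusuf.
Marcus starts before Mei ends → Mei and Marcus overlap.
Felix starts exactly when Mei ends (back-to-back, no overlap) — done with Mei.
Felix starts after Marcus ends — done with Marcus.
Sana starts before Felix ends → Felix and Sana overlap.
Sofia starts after Felix ends — done with Felix.
Sofia starts before Sana ends → Sana and Sofia overlap.
Priya starts after Sana ends — done with Sana.
Priya starts after Sofia ends — done with Sofia.
Elena starts after Priya ends — done with Priya.
Yusuf starts before Elena ends → Elena and Yusuf overlap.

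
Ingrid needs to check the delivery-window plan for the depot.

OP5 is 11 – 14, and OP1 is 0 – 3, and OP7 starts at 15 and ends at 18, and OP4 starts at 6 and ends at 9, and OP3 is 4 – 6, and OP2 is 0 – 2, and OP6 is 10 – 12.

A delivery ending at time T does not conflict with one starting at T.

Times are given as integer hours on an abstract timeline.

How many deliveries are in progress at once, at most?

2

Sweep the timeline, counting +1 at each start and −1 at each end (ends before starts at a tie):
0 start OP1 → 1
0 start OP2 → 2
2 end OP2 → 1
3 end OP1 → 0
4 start OP3 → 1
6 end OP3 → 0
6 start OP4 → 1
9 end OP4 → 0
10 start OP6 → 1
11 start OP5 → 2
12 end OP6 → 1
14 end OP5 → 0
15 start OP7 → 1
18 end OP7 → 0
Peak is 2, at 0 (OP1, OP2).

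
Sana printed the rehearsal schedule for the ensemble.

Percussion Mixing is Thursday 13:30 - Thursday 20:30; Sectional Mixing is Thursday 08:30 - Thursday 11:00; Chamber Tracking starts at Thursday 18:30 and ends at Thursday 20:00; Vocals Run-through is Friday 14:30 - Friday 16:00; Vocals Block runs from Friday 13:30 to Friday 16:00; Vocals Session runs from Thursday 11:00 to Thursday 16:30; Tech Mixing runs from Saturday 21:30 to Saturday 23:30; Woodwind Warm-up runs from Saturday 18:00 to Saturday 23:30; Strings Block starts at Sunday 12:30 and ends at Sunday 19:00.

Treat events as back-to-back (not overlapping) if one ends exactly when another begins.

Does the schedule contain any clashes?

Sorted by start: Sectional Mixing, Vocals Session, Percussion Mixing, Chamber Tracking, Vocals Block, Vocals Run-through, Woodwind Warm-up, Tech Mixing, Strings Block.
Vocals Session starts exactly when Sectional Mixing ends (back-to-back, no overlap), so nothing later overlaps Sectional Mixing either.
Percussion Mixing starts before Vocals Session ends → Vocals Session and Percussion Mixing overlap.
That's a conflict, so the schedule is not conflict-free.

Yes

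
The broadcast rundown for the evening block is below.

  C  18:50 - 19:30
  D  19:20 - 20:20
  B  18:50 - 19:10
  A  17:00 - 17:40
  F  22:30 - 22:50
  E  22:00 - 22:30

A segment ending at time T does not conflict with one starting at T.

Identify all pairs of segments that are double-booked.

B & C, C & D

Sorted by start: A, B, C, D, E, F.
B starts after A ends; A is clear from here.
C starts before B ends → B and C overlap.
D starts after B ends; B is clear from here.
D starts before C ends → C and D overlap.
E starts after C ends; C is clear from here.
E starts after D ends; D is clear from here.
F starts exactly when E ends (back-to-back, no overlap).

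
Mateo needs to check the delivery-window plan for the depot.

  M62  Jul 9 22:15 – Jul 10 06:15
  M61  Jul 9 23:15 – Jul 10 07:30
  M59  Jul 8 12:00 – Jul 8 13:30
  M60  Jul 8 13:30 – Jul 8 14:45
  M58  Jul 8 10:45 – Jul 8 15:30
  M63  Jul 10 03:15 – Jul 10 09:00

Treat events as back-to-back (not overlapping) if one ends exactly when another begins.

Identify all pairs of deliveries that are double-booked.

M58 & M59, M58 & M60, M61 & M62, M61 & M63, M62 & M63

Two intervals overlap when each starts before the other ends.
Sorted by start: M58, M59, M60, M62, M61, M63.
M59 starts before M58 ends → M58 and M59 overlap.
M60 starts before M58 ends → M58 and M60 overlap.
M62 starts after M58 ends — done with M58.
M60 starts exactly when M59 ends (back-to-back, no overlap) — done with M59.
M62 starts after M60 ends — done with M60.
M61 starts before M62 ends → M62 and M61 overlap.
M63 starts before M62 ends → M62 and M63 overlap.
M63 starts before M61 ends → M61 and M63 overlap.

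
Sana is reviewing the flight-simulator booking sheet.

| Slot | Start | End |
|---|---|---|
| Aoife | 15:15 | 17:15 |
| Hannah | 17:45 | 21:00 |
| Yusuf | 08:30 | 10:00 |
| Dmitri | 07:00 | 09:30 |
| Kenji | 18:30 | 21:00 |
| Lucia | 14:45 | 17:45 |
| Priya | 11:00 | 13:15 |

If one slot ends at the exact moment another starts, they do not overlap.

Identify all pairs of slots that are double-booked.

Aoife & Lucia, Dmitri & Yusuf, Hannah & Kenji

Check each pair: they overlap iff neither finishes before the other starts.
Sorted by start: Dmitri, Yusuf, Priya, Lucia, Aoife, Hannah, Kenji.
Yusuf starts before Dmitri ends → Dmitri and Yusuf overlap.
Priya starts after Dmitri ends, so nothing later overlaps Dmitri either.
Priya starts after Yusuf ends, so nothing later overlaps Yusuf either.
Lucia starts after Priya ends, so nothing later overlaps Priya either.
Aoife starts before Lucia ends → Lucia and Aoife overlap.
Hannah starts exactly when Lucia ends (back-to-back, no overlap), so nothing later overlaps Lucia either.
Hannah starts after Aoife ends, so nothing later overlaps Aoife either.
Kenji starts before Hannah ends → Hannah and Kenji overlap.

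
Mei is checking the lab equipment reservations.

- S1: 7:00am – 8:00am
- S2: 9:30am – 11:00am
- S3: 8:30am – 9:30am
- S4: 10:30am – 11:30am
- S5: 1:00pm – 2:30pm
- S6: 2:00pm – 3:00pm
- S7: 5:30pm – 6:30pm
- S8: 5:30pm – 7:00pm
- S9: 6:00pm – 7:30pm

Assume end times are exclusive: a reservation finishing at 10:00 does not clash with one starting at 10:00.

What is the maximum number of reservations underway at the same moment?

Walk through starts and ends in time order (an end at T is processed before a start at T):
7:00am start S1 → 1
8:00am end S1 → 0
8:30am start S3 → 1
9:30am end S3 → 0
9:30am start S2 → 1
10:30am start S4 → 2
11:00am end S2 → 1
11:30am end S4 → 0
1:00pm start S5 → 1
2:00pm start S6 → 2
2:30pm end S5 → 1
3:00pm end S6 → 0
5:30pm start S7 → 1
5:30pm start S8 → 2
6:00pm start S9 → 3
6:30pm end S7 → 2
7:00pm end S8 → 1
7:30pm end S9 → 0
Peak is 3, at 6:00pm (S7, S8, S9).

3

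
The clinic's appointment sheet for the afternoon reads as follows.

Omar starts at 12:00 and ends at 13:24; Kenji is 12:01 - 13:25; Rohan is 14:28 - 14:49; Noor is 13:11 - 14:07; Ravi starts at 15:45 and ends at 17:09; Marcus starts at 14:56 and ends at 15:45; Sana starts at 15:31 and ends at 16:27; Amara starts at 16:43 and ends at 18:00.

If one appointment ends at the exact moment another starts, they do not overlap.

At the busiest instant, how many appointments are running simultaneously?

3

Walk through starts and ends in time order (an end at T is processed before a start at T):
12:00 start Omar → 1
12:01 start Kenji → 2
13:11 start Noor → 3
13:24 end Omar → 2
13:25 end Kenji → 1
14:07 end Noor → 0
14:28 start Rohan → 1
14:49 end Rohan → 0
14:56 start Marcus → 1
15:31 start Sana → 2
15:45 end Marcus → 1
15:45 start Ravi → 2
16:27 end Sana → 1
16:43 start Amara → 2
17:09 end Ravi → 1
18:00 end Amara → 0
Peak is 3, at 13:11 (Kenji, Noor, Omar).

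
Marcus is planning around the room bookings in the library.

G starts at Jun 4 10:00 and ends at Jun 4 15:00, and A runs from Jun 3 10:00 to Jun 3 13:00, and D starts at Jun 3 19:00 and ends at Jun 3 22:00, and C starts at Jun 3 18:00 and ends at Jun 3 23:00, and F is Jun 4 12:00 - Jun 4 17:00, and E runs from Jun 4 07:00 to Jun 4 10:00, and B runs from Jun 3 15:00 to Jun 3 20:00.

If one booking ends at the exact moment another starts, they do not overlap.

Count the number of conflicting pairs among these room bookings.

Sorted by start: A, B, C, D, E, G, F.
B starts after A ends, so nothing later overlaps A either.
C starts before B ends → B and C overlap.
D starts before B ends → B and D overlap.
E starts after B ends, so nothing later overlaps B either.
D starts before C ends → C and D overlap.
E starts after C ends, so nothing later overlaps C either.
E starts after D ends, so nothing later overlaps D either.
G starts exactly when E ends (back-to-back, no overlap), so nothing later overlaps E either.
F starts before G ends → G and F overlap.
Overlapping pairs: B & C, B & D, C & D, F & G — 4 in total.

4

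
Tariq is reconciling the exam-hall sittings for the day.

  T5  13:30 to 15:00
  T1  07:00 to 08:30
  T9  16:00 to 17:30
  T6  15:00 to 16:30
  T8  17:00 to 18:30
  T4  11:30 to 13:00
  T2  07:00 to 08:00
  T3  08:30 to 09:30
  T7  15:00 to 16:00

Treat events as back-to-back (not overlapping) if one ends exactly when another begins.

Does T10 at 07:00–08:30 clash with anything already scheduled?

T1: starts 07:00 before T10 ends 08:30, and ends 08:30 after T10 starts 07:00 → overlap.
T2: starts 07:00 before T10 ends 08:30, and ends 08:00 after T10 starts 07:00 → overlap.
T3: starts 08:30 at or after T10 ends 08:30 → clear.
T4: starts 11:30 at or after T10 ends 08:30 → clear.
T5: starts 13:30 at or after T10 ends 08:30 → clear.
T6: starts 15:00 at or after T10 ends 08:30 → clear.
T7: starts 15:00 at or after T10 ends 08:30 → clear.
T9: starts 16:00 at or after T10 ends 08:30 → clear.
T8: starts 17:00 at or after T10 ends 08:30 → clear.
T10 overlaps T1, T2.

Yes — it overlaps T1, T2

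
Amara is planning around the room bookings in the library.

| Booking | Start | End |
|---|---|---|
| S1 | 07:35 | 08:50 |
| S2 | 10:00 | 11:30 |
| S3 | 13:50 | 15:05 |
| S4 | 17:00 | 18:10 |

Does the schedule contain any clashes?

Check each pair: they overlap iff neither finishes before the other starts.
Sorted by start: S1, S2, S3, S4.
S2 starts after S1 ends; S1 is clear from here.
S3 starts after S2 ends; S2 is clear from here.
S4 starts after S3 ends.
Every pair is clear; the schedule has no overlaps.

No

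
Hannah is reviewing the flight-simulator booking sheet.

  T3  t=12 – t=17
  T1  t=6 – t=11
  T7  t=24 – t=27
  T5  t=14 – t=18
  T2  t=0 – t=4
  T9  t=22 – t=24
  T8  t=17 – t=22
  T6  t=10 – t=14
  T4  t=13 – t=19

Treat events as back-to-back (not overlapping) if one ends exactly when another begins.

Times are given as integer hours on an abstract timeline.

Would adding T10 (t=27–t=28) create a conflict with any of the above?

T2: ends t=4 at or before T10 starts t=27 → clear.
T1: ends t=11 at or before T10 starts t=27 → clear.
T6: ends t=14 at or before T10 starts t=27 → clear.
T3: ends t=17 at or before T10 starts t=27 → clear.
T4: ends t=19 at or before T10 starts t=27 → clear.
T5: ends t=18 at or before T10 starts t=27 → clear.
T8: ends t=22 at or before T10 starts t=27 → clear.
T9: ends t=24 at or before T10 starts t=27 → clear.
T7: ends t=27 at or before T10 starts t=27 → clear.

No — it doesn't clash with anything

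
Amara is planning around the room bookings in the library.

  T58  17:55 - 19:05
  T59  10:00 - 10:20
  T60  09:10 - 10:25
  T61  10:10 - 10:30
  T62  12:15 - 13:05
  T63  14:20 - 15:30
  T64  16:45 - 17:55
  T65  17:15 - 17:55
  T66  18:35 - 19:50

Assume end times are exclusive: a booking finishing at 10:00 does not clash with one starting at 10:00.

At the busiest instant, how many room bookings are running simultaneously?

3

Sort all start/end points and keep a running count:
09:10 start T60 → 1
10:00 start T59 → 2
10:10 start T61 → 3
10:20 end T59 → 2
10:25 end T60 → 1
10:30 end T61 → 0
12:15 start T62 → 1
13:05 end T62 → 0
14:20 start T63 → 1
15:30 end T63 → 0
16:45 start T64 → 1
17:15 start T65 → 2
17:55 end T64 → 1
17:55 end T65 → 0
17:55 start T58 → 1
18:35 start T66 → 2
19:05 end T58 → 1
19:50 end T66 → 0
Peak is 3, at 10:10 (T59, T60, T61).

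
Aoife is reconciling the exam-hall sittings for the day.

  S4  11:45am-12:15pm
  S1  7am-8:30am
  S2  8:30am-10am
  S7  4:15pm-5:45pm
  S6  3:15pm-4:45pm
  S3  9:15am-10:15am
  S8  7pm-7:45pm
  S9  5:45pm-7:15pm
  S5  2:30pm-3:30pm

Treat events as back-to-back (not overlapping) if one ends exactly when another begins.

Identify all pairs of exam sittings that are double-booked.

Sorted by start: S1, S2, S3, S4, S5, S6, S7, S9, S8.
S2 starts exactly when S1 ends (back-to-back, no overlap), so nothing later overlaps S1 either.
S3 starts before S2 ends → S2 and S3 overlap.
S4 starts after S2 ends, so nothing later overlaps S2 either.
S4 starts after S3 ends, so nothing later overlaps S3 either.
S5 starts after S4 ends, so nothing later overlaps S4 either.
S6 starts before S5 ends → S5 and S6 overlap.
S7 starts after S5 ends, so nothing later overlaps S5 either.
S7 starts before S6 ends → S6 and S7 overlap.
S9 starts after S6 ends, so nothing later overlaps S6 either.
S9 starts exactly when S7 ends (back-to-back, no overlap), so nothing later overlaps S7 either.
S8 starts before S9 ends → S9 and S8 overlap.

S2 & S3, S5 & S6, S6 & S7, S8 & S9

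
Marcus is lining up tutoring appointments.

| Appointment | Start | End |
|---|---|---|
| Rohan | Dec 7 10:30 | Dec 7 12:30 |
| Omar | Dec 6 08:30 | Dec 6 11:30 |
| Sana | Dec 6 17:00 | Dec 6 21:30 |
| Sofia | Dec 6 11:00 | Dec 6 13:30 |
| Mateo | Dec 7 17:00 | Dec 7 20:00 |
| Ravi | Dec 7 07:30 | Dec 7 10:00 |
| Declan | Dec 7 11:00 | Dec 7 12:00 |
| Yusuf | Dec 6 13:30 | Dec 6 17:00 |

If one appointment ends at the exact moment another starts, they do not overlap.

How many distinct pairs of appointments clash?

Sorted by start: Omar, Sofia, Yusuf, Sana, Ravi, Rohan, Declan, Mateo.
Sofia starts before Omar ends → Omar and Sofia overlap.
Yusuf starts after Omar ends, so Omar has no further overlaps.
Yusuf starts exactly when Sofia ends (back-to-back, no overlap), so Sofia has no further overlaps.
Sana starts exactly when Yusuf ends (back-to-back, no overlap), so Yusuf has no further overlaps.
Ravi starts after Sana ends, so Sana has no further overlaps.
Rohan starts after Ravi ends, so Ravi has no further overlaps.
Declan starts before Rohan ends → Rohan and Declan overlap.
Mateo starts after Rohan ends.
Mateo starts after Declan ends.
Overlapping pairs: Declan & Rohan, Omar & Sofia — 2 in total.

2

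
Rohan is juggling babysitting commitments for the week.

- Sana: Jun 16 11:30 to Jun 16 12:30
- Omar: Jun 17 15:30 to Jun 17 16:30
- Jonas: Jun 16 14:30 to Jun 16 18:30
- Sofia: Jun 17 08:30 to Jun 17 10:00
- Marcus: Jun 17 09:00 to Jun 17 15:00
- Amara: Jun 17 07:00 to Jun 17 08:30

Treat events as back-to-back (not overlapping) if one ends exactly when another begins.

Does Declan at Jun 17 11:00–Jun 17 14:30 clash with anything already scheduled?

Yes — it overlaps Marcus

Sana: ends Jun 16 12:30 at or before Declan starts Jun 17 11:00 → clear.
Jonas: ends Jun 16 18:30 at or before Declan starts Jun 17 11:00 → clear.
Amara: ends Jun 17 08:30 at or before Declan starts Jun 17 11:00 → clear.
Sofia: ends Jun 17 10:00 at or before Declan starts Jun 17 11:00 → clear.
Marcus: starts Jun 17 09:00 before Declan ends Jun 17 14:30, and ends Jun 17 15:00 after Declan starts Jun 17 11:00 → overlap.
Omar: starts Jun 17 15:30 at or after Declan ends Jun 17 14:30 → clear.
Declan overlaps Marcus.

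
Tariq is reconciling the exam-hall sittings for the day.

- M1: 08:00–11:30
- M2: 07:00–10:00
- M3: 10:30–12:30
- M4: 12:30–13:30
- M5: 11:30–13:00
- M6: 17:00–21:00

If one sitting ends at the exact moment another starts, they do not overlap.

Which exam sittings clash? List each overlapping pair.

Check each pair: they overlap iff neither finishes before the other starts.
Sorted by start: M2, M1, M3, M5, M4, M6.
M1 starts before M2 ends → M2 and M1 overlap.
M3 starts after M2 ends, so nothing later overlaps M2 either.
M3 starts before M1 ends → M1 and M3 overlap.
M5 starts exactly when M1 ends (back-to-back, no overlap), so nothing later overlaps M1 either.
M5 starts before M3 ends → M3 and M5 overlap.
M4 starts exactly when M3 ends (back-to-back, no overlap), so nothing later overlaps M3 either.
M4 starts before M5 ends → M5 and M4 overlap.
M6 starts after M5 ends.
M6 starts after M4 ends.

M1 & M2, M1 & M3, M3 & M5, M4 & M5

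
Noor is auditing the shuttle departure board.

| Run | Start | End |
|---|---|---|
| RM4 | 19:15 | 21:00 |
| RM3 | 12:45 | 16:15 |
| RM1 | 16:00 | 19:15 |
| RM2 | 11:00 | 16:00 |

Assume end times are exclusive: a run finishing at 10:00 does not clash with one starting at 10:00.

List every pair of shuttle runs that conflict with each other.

Sorted by start: RM2, RM3, RM1, RM4.
RM3 starts before RM2 ends → RM2 and RM3 overlap.
RM1 starts exactly when RM2 ends (back-to-back, no overlap), so RM2 has no further overlaps.
RM1 starts before RM3 ends → RM3 and RM1 overlap.
RM4 starts after RM3 ends.
RM4 starts exactly when RM1 ends (back-to-back, no overlap).

RM1 & RM3, RM2 & RM3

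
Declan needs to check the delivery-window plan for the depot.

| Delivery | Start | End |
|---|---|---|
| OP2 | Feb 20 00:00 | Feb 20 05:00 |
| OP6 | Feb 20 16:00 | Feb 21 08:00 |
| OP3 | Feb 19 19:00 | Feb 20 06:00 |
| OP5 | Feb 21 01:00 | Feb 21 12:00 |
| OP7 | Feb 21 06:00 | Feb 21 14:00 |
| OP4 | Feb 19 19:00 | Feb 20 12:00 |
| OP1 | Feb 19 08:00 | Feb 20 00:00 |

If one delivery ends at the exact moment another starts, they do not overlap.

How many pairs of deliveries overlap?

Check each pair: they overlap iff neither finishes before the other starts.
Sorted by start: OP1, OP3, OP4, OP2, OP6, OP5, OP7.
OP3 starts before OP1 ends → OP1 and OP3 overlap.
OP4 starts before OP1 ends → OP1 and OP4 overlap.
OP2 starts exactly when OP1 ends (back-to-back, no overlap) — done with OP1.
OP4 starts before OP3 ends → OP3 and OP4 overlap.
OP2 starts before OP3 ends → OP3 and OP2 overlap.
OP6 starts after OP3 ends — done with OP3.
OP2 starts before OP4 ends → OP4 and OP2 overlap.
OP6 starts after OP4 ends — done with OP4.
OP6 starts after OP2 ends — done with OP2.
OP5 starts before OP6 ends → OP6 and OP5 overlap.
OP7 starts before OP6 ends → OP6 and OP7 overlap.
OP7 starts before OP5 ends → OP5 and OP7 overlap.
Overlapping pairs: OP1 & OP3, OP1 & OP4, OP2 & OP3, OP2 & OP4, OP3 & OP4, OP5 & OP6, OP5 & OP7, OP6 & OP7 — 8 in total.

8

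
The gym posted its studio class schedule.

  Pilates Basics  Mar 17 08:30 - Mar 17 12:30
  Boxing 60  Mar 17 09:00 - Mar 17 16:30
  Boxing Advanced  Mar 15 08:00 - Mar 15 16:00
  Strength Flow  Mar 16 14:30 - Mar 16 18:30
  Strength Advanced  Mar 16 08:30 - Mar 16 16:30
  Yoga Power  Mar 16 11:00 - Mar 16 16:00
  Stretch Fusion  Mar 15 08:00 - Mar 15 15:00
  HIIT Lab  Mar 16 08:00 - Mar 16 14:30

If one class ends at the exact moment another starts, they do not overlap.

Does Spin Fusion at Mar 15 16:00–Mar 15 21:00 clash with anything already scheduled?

Boxing Advanced: ends Mar 15 16:00 at or before Spin Fusion starts Mar 15 16:00 → clear.
Stretch Fusion: ends Mar 15 15:00 at or before Spin Fusion starts Mar 15 16:00 → clear.
HIIT Lab: starts Mar 16 08:00 at or after Spin Fusion ends Mar 15 21:00 → clear.
Strength Advanced: starts Mar 16 08:30 at or after Spin Fusion ends Mar 15 21:00 → clear.
Yoga Power: starts Mar 16 11:00 at or after Spin Fusion ends Mar 15 21:00 → clear.
Strength Flow: starts Mar 16 14:30 at or after Spin Fusion ends Mar 15 21:00 → clear.
Pilates Basics: starts Mar 17 08:30 at or after Spin Fusion ends Mar 15 21:00 → clear.
Boxing 60: starts Mar 17 09:00 at or after Spin Fusion ends Mar 15 21:00 → clear.

No — it doesn't clash with anything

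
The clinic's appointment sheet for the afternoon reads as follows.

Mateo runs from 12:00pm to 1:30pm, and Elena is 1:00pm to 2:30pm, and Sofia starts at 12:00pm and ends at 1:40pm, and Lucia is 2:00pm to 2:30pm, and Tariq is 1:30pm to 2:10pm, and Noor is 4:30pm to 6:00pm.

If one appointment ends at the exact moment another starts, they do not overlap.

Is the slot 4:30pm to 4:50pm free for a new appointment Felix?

Mateo: ends 1:30pm at or before Felix starts 4:30pm → clear.
Sofia: ends 1:40pm at or before Felix starts 4:30pm → clear.
Elena: ends 2:30pm at or before Felix starts 4:30pm → clear.
Tariq: ends 2:10pm at or before Felix starts 4:30pm → clear.
Lucia: ends 2:30pm at or before Felix starts 4:30pm → clear.
Noor: starts 4:30pm before Felix ends 4:50pm, and ends 6:00pm after Felix starts 4:30pm → overlap.
Felix overlaps Noor.

No — it overlaps Noor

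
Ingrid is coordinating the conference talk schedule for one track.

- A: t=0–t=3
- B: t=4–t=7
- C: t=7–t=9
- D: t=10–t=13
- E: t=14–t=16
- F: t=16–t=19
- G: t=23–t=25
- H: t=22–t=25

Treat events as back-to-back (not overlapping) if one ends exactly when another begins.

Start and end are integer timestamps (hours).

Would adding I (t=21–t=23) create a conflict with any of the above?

Yes — it overlaps H

A: ends t=3 at or before I starts t=21 → clear.
B: ends t=7 at or before I starts t=21 → clear.
C: ends t=9 at or before I starts t=21 → clear.
D: ends t=13 at or before I starts t=21 → clear.
E: ends t=16 at or before I starts t=21 → clear.
F: ends t=19 at or before I starts t=21 → clear.
H: starts t=22 before I ends t=23, and ends t=25 after I starts t=21 → overlap.
G: starts t=23 at or after I ends t=23 → clear.
I overlaps H.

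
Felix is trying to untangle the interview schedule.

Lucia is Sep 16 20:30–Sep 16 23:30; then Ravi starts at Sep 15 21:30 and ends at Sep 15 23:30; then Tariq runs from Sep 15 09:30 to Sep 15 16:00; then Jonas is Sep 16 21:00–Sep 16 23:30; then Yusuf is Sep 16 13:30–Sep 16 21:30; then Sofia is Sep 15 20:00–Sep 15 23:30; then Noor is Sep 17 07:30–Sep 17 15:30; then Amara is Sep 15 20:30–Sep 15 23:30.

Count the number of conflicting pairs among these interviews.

Sorted by start: Tariq, Sofia, Amara, Ravi, Yusuf, Lucia, Jonas, Noor.
Sofia starts after Tariq ends; Tariq is clear from here.
Amara starts before Sofia ends → Sofia and Amara overlap.
Ravi starts before Sofia ends → Sofia and Ravi overlap.
Yusuf starts after Sofia ends; Sofia is clear from here.
Ravi starts before Amara ends → Amara and Ravi overlap.
Yusuf starts after Amara ends; Amara is clear from here.
Yusuf starts after Ravi ends; Ravi is clear from here.
Lucia starts before Yusuf ends → Yusuf and Lucia overlap.
Jonas starts before Yusuf ends → Yusuf and Jonas overlap.
Noor starts after Yusuf ends.
Jonas starts before Lucia ends → Lucia and Jonas overlap.
Noor starts after Lucia ends.
Noor starts after Jonas ends.
Overlapping pairs: Amara & Ravi, Amara & Sofia, Jonas & Lucia, Jonas & Yusuf, Lucia & Yusuf, Ravi & Sofia — 6 in total.

6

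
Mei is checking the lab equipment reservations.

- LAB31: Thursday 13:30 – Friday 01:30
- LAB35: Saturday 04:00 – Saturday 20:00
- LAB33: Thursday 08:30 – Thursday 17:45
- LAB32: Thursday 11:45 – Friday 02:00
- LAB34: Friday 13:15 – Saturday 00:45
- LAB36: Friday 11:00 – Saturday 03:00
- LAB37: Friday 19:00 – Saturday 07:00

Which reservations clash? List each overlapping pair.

LAB31 & LAB32, LAB31 & LAB33, LAB32 & LAB33, LAB34 & LAB36, LAB34 & LAB37, LAB35 & LAB37, LAB36 & LAB37

Sorted by start: LAB33, LAB32, LAB31, LAB36, LAB34, LAB37, LAB35.
LAB32 starts before LAB33 ends → LAB33 and LAB32 overlap.
LAB31 starts before LAB33 ends → LAB33 and LAB31 overlap.
LAB36 starts after LAB33 ends; LAB33 is clear from here.
LAB31 starts before LAB32 ends → LAB32 and LAB31 overlap.
LAB36 starts after LAB32 ends; LAB32 is clear from here.
LAB36 starts after LAB31 ends; LAB31 is clear from here.
LAB34 starts before LAB36 ends → LAB36 and LAB34 overlap.
LAB37 starts before LAB36 ends → LAB36 and LAB37 overlap.
LAB35 starts after LAB36 ends.
LAB37 starts before LAB34 ends → LAB34 and LAB37 overlap.
LAB35 starts after LAB34 ends.
LAB35 starts before LAB37 ends → LAB37 and LAB35 overlap.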